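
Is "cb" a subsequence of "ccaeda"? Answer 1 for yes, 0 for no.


Check if "cb" is a subsequence of "ccaeda"
Greedy scan:
  Position 0 ('c'): matches sub[0] = 'c'
  Position 1 ('c'): no match needed
  Position 2 ('a'): no match needed
  Position 3 ('e'): no match needed
  Position 4 ('d'): no match needed
  Position 5 ('a'): no match needed
Only matched 1/2 characters => not a subsequence

0


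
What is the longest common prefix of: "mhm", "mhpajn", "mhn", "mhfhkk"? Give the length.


Words: mhm, mhpajn, mhn, mhfhkk
  Position 0: all 'm' => match
  Position 1: all 'h' => match
  Position 2: ('m', 'p', 'n', 'f') => mismatch, stop
LCP = "mh" (length 2)

2


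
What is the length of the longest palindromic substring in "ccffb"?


Input: "ccffb"
Checking substrings for palindromes:
  [0:2] "cc" (len 2) => palindrome
  [2:4] "ff" (len 2) => palindrome
Longest palindromic substring: "cc" with length 2

2


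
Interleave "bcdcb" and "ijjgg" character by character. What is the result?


Interleaving "bcdcb" and "ijjgg":
  Position 0: 'b' from first, 'i' from second => "bi"
  Position 1: 'c' from first, 'j' from second => "cj"
  Position 2: 'd' from first, 'j' from second => "dj"
  Position 3: 'c' from first, 'g' from second => "cg"
  Position 4: 'b' from first, 'g' from second => "bg"
Result: bicjdjcgbg

bicjdjcgbg


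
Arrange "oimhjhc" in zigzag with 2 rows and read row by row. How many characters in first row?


Zigzag "oimhjhc" into 2 rows:
Placing characters:
  'o' => row 0
  'i' => row 1
  'm' => row 0
  'h' => row 1
  'j' => row 0
  'h' => row 1
  'c' => row 0
Rows:
  Row 0: "omjc"
  Row 1: "ihh"
First row length: 4

4


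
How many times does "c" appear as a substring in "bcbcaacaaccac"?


Searching for "c" in "bcbcaacaaccac"
Scanning each position:
  Position 0: "b" => no
  Position 1: "c" => MATCH
  Position 2: "b" => no
  Position 3: "c" => MATCH
  Position 4: "a" => no
  Position 5: "a" => no
  Position 6: "c" => MATCH
  Position 7: "a" => no
  Position 8: "a" => no
  Position 9: "c" => MATCH
  Position 10: "c" => MATCH
  Position 11: "a" => no
  Position 12: "c" => MATCH
Total occurrences: 6

6


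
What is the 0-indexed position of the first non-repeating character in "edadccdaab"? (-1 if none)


Input: edadccdaab
Character frequencies:
  'a': 3
  'b': 1
  'c': 2
  'd': 3
  'e': 1
Scanning left to right for freq == 1:
  Position 0 ('e'): unique! => answer = 0

0


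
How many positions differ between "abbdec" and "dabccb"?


Comparing "abbdec" and "dabccb" position by position:
  Position 0: 'a' vs 'd' => DIFFER
  Position 1: 'b' vs 'a' => DIFFER
  Position 2: 'b' vs 'b' => same
  Position 3: 'd' vs 'c' => DIFFER
  Position 4: 'e' vs 'c' => DIFFER
  Position 5: 'c' vs 'b' => DIFFER
Positions that differ: 5

5


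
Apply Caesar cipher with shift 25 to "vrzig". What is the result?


Caesar cipher: shift "vrzig" by 25
  'v' (pos 21) + 25 = pos 20 = 'u'
  'r' (pos 17) + 25 = pos 16 = 'q'
  'z' (pos 25) + 25 = pos 24 = 'y'
  'i' (pos 8) + 25 = pos 7 = 'h'
  'g' (pos 6) + 25 = pos 5 = 'f'
Result: uqyhf

uqyhf


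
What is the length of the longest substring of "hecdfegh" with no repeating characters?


Input: "hecdfegh"
Sliding window (track last position of each char):
  Position 0 ('h'): window [0,0] length 1 -- new best
  Position 1 ('e'): window [0,1] length 2 -- new best
  Position 2 ('c'): window [0,2] length 3 -- new best
  Position 3 ('d'): window [0,3] length 4 -- new best
  Position 4 ('f'): window [0,4] length 5 -- new best
  Position 5 ('e'): repeat (last at 1), move window start to 2
  Position 5 ('e'): window [2,5] length 4
  Position 6 ('g'): window [2,6] length 5
  Position 7 ('h'): window [2,7] length 6 -- new best
Longest substring with no repeats: "cdfegh" with length 6

6


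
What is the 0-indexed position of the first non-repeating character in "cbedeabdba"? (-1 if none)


Input: cbedeabdba
Character frequencies:
  'a': 2
  'b': 3
  'c': 1
  'd': 2
  'e': 2
Scanning left to right for freq == 1:
  Position 0 ('c'): unique! => answer = 0

0


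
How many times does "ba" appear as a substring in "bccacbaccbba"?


Searching for "ba" in "bccacbaccbba"
Scanning each position:
  Position 0: "bc" => no
  Position 1: "cc" => no
  Position 2: "ca" => no
  Position 3: "ac" => no
  Position 4: "cb" => no
  Position 5: "ba" => MATCH
  Position 6: "ac" => no
  Position 7: "cc" => no
  Position 8: "cb" => no
  Position 9: "bb" => no
  Position 10: "ba" => MATCH
Total occurrences: 2

2


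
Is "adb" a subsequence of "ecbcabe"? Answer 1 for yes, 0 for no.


Check if "adb" is a subsequence of "ecbcabe"
Greedy scan:
  Position 0 ('e'): no match needed
  Position 1 ('c'): no match needed
  Position 2 ('b'): no match needed
  Position 3 ('c'): no match needed
  Position 4 ('a'): matches sub[0] = 'a'
  Position 5 ('b'): no match needed
  Position 6 ('e'): no match needed
Only matched 1/3 characters => not a subsequence

0


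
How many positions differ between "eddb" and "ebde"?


Comparing "eddb" and "ebde" position by position:
  Position 0: 'e' vs 'e' => same
  Position 1: 'd' vs 'b' => DIFFER
  Position 2: 'd' vs 'd' => same
  Position 3: 'b' vs 'e' => DIFFER
Positions that differ: 2

2


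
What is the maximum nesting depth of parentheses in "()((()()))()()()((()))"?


Input: "()((()()))()()()((()))"
Tracking depth:
  Position 0 '(': depth becomes 1
  Position 1 ')': depth becomes 0
  Position 2 '(': depth becomes 1
  Position 3 '(': depth becomes 2
  Position 4 '(': depth becomes 3
  Position 5 ')': depth becomes 2
  Position 6 '(': depth becomes 3
  Position 7 ')': depth becomes 2
  Position 8 ')': depth becomes 1
  Position 9 ')': depth becomes 0
  Position 10 '(': depth becomes 1
  Position 11 ')': depth becomes 0
  Position 12 '(': depth becomes 1
  Position 13 ')': depth becomes 0
  Position 14 '(': depth becomes 1
  Position 15 ')': depth becomes 0
  Position 16 '(': depth becomes 1
  Position 17 '(': depth becomes 2
  Position 18 '(': depth becomes 3
  Position 19 ')': depth becomes 2
  Position 20 ')': depth becomes 1
  Position 21 ')': depth becomes 0
Maximum depth reached: 3

3


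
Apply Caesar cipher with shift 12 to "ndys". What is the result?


Caesar cipher: shift "ndys" by 12
  'n' (pos 13) + 12 = pos 25 = 'z'
  'd' (pos 3) + 12 = pos 15 = 'p'
  'y' (pos 24) + 12 = pos 10 = 'k'
  's' (pos 18) + 12 = pos 4 = 'e'
Result: zpke

zpke


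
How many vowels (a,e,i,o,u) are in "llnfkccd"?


Input: llnfkccd
Checking each character:
  'l' at position 0: consonant
  'l' at position 1: consonant
  'n' at position 2: consonant
  'f' at position 3: consonant
  'k' at position 4: consonant
  'c' at position 5: consonant
  'c' at position 6: consonant
  'd' at position 7: consonant
Total vowels: 0

0


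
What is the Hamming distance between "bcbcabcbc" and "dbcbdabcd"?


Comparing "bcbcabcbc" and "dbcbdabcd" position by position:
  Position 0: 'b' vs 'd' => differ
  Position 1: 'c' vs 'b' => differ
  Position 2: 'b' vs 'c' => differ
  Position 3: 'c' vs 'b' => differ
  Position 4: 'a' vs 'd' => differ
  Position 5: 'b' vs 'a' => differ
  Position 6: 'c' vs 'b' => differ
  Position 7: 'b' vs 'c' => differ
  Position 8: 'c' vs 'd' => differ
Total differences (Hamming distance): 9

9


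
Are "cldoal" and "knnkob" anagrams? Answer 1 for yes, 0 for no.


Strings: "cldoal", "knnkob"
Sorted first:  acdllo
Sorted second: bkknno
Differ at position 0: 'a' vs 'b' => not anagrams

0


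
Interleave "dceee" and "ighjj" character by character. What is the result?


Interleaving "dceee" and "ighjj":
  Position 0: 'd' from first, 'i' from second => "di"
  Position 1: 'c' from first, 'g' from second => "cg"
  Position 2: 'e' from first, 'h' from second => "eh"
  Position 3: 'e' from first, 'j' from second => "ej"
  Position 4: 'e' from first, 'j' from second => "ej"
Result: dicgehejej

dicgehejej


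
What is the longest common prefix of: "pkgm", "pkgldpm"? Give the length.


Words: pkgm, pkgldpm
  Position 0: all 'p' => match
  Position 1: all 'k' => match
  Position 2: all 'g' => match
  Position 3: ('m', 'l') => mismatch, stop
LCP = "pkg" (length 3)

3


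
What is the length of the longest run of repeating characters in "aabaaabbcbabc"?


Input: "aabaaabbcbabc"
Scanning for longest run:
  Position 1 ('a'): continues run of 'a', length=2
  Position 2 ('b'): new char, reset run to 1
  Position 3 ('a'): new char, reset run to 1
  Position 4 ('a'): continues run of 'a', length=2
  Position 5 ('a'): continues run of 'a', length=3
  Position 6 ('b'): new char, reset run to 1
  Position 7 ('b'): continues run of 'b', length=2
  Position 8 ('c'): new char, reset run to 1
  Position 9 ('b'): new char, reset run to 1
  Position 10 ('a'): new char, reset run to 1
  Position 11 ('b'): new char, reset run to 1
  Position 12 ('c'): new char, reset run to 1
Longest run: 'a' with length 3

3


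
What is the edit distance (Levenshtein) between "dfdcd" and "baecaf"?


Computing edit distance: "dfdcd" -> "baecaf"
DP table:
           b    a    e    c    a    f
      0    1    2    3    4    5    6
  d   1    1    2    3    4    5    6
  f   2    2    2    3    4    5    5
  d   3    3    3    3    4    5    6
  c   4    4    4    4    3    4    5
  d   5    5    5    5    4    4    5
Edit distance = dp[5][6] = 5

5


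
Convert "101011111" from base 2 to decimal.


Input: "101011111" in base 2
Positional expansion:
  Digit '1' (value 1) x 2^8 = 256
  Digit '0' (value 0) x 2^7 = 0
  Digit '1' (value 1) x 2^6 = 64
  Digit '0' (value 0) x 2^5 = 0
  Digit '1' (value 1) x 2^4 = 16
  Digit '1' (value 1) x 2^3 = 8
  Digit '1' (value 1) x 2^2 = 4
  Digit '1' (value 1) x 2^1 = 2
  Digit '1' (value 1) x 2^0 = 1
Sum = 351

351


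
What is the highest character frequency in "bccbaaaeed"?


Input: bccbaaaeed
Character counts:
  'a': 3
  'b': 2
  'c': 2
  'd': 1
  'e': 2
Maximum frequency: 3

3


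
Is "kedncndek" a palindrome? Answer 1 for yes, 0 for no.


Input: kedncndek
Reversed: kedncndek
  Compare pos 0 ('k') with pos 8 ('k'): match
  Compare pos 1 ('e') with pos 7 ('e'): match
  Compare pos 2 ('d') with pos 6 ('d'): match
  Compare pos 3 ('n') with pos 5 ('n'): match
Result: palindrome

1


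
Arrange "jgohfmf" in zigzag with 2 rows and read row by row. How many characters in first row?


Zigzag "jgohfmf" into 2 rows:
Placing characters:
  'j' => row 0
  'g' => row 1
  'o' => row 0
  'h' => row 1
  'f' => row 0
  'm' => row 1
  'f' => row 0
Rows:
  Row 0: "joff"
  Row 1: "ghm"
First row length: 4

4


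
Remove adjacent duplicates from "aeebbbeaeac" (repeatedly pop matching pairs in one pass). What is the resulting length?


Input: aeebbbeaeac
Stack-based adjacent duplicate removal:
  Read 'a': push. Stack: a
  Read 'e': push. Stack: ae
  Read 'e': matches stack top 'e' => pop. Stack: a
  Read 'b': push. Stack: ab
  Read 'b': matches stack top 'b' => pop. Stack: a
  Read 'b': push. Stack: ab
  Read 'e': push. Stack: abe
  Read 'a': push. Stack: abea
  Read 'e': push. Stack: abeae
  Read 'a': push. Stack: abeaea
  Read 'c': push. Stack: abeaeac
Final stack: "abeaeac" (length 7)

7


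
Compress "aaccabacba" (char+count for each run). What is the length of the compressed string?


Input: aaccabacba
Runs:
  'a' x 2 => "a2"
  'c' x 2 => "c2"
  'a' x 1 => "a1"
  'b' x 1 => "b1"
  'a' x 1 => "a1"
  'c' x 1 => "c1"
  'b' x 1 => "b1"
  'a' x 1 => "a1"
Compressed: "a2c2a1b1a1c1b1a1"
Compressed length: 16

16


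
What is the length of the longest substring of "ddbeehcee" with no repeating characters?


Input: "ddbeehcee"
Sliding window (track last position of each char):
  Position 0 ('d'): window [0,0] length 1 -- new best
  Position 1 ('d'): repeat (last at 0), move window start to 1
  Position 1 ('d'): window [1,1] length 1
  Position 2 ('b'): window [1,2] length 2 -- new best
  Position 3 ('e'): window [1,3] length 3 -- new best
  Position 4 ('e'): repeat (last at 3), move window start to 4
  Position 4 ('e'): window [4,4] length 1
  Position 5 ('h'): window [4,5] length 2
  Position 6 ('c'): window [4,6] length 3
  Position 7 ('e'): repeat (last at 4), move window start to 5
  Position 7 ('e'): window [5,7] length 3
  Position 8 ('e'): repeat (last at 7), move window start to 8
  Position 8 ('e'): window [8,8] length 1
Longest substring with no repeats: "dbe" with length 3

3


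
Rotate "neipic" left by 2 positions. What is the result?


Input: "neipic", rotate left by 2
First 2 characters: "ne"
Remaining characters: "ipic"
Concatenate remaining + first: "ipic" + "ne" = "ipicne"

ipicne


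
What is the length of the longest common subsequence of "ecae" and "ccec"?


LCS of "ecae" and "ccec"
DP table:
           c    c    e    c
      0    0    0    0    0
  e   0    0    0    1    1
  c   0    1    1    1    2
  a   0    1    1    1    2
  e   0    1    1    2    2
LCS length = dp[4][4] = 2

2


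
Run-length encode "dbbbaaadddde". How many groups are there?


Input: dbbbaaadddde
Scanning for consecutive runs:
  Group 1: 'd' x 1 (positions 0-0)
  Group 2: 'b' x 3 (positions 1-3)
  Group 3: 'a' x 3 (positions 4-6)
  Group 4: 'd' x 4 (positions 7-10)
  Group 5: 'e' x 1 (positions 11-11)
Total groups: 5

5


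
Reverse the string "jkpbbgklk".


Input: jkpbbgklk
Reading characters right to left:
  Position 8: 'k'
  Position 7: 'l'
  Position 6: 'k'
  Position 5: 'g'
  Position 4: 'b'
  Position 3: 'b'
  Position 2: 'p'
  Position 1: 'k'
  Position 0: 'j'
Reversed: klkgbbpkj

klkgbbpkj


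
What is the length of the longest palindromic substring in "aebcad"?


Input: "aebcad"
Checking substrings for palindromes:
  No multi-char palindromic substrings found
Longest palindromic substring: "a" with length 1

1


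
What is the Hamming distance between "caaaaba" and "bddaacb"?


Comparing "caaaaba" and "bddaacb" position by position:
  Position 0: 'c' vs 'b' => differ
  Position 1: 'a' vs 'd' => differ
  Position 2: 'a' vs 'd' => differ
  Position 3: 'a' vs 'a' => same
  Position 4: 'a' vs 'a' => same
  Position 5: 'b' vs 'c' => differ
  Position 6: 'a' vs 'b' => differ
Total differences (Hamming distance): 5

5


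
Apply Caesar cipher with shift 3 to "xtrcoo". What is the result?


Caesar cipher: shift "xtrcoo" by 3
  'x' (pos 23) + 3 = pos 0 = 'a'
  't' (pos 19) + 3 = pos 22 = 'w'
  'r' (pos 17) + 3 = pos 20 = 'u'
  'c' (pos 2) + 3 = pos 5 = 'f'
  'o' (pos 14) + 3 = pos 17 = 'r'
  'o' (pos 14) + 3 = pos 17 = 'r'
Result: awufrr

awufrr


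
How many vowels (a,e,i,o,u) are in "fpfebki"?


Input: fpfebki
Checking each character:
  'f' at position 0: consonant
  'p' at position 1: consonant
  'f' at position 2: consonant
  'e' at position 3: vowel (running total: 1)
  'b' at position 4: consonant
  'k' at position 5: consonant
  'i' at position 6: vowel (running total: 2)
Total vowels: 2

2


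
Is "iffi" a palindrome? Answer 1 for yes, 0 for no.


Input: iffi
Reversed: iffi
  Compare pos 0 ('i') with pos 3 ('i'): match
  Compare pos 1 ('f') with pos 2 ('f'): match
Result: palindrome

1


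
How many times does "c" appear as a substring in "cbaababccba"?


Searching for "c" in "cbaababccba"
Scanning each position:
  Position 0: "c" => MATCH
  Position 1: "b" => no
  Position 2: "a" => no
  Position 3: "a" => no
  Position 4: "b" => no
  Position 5: "a" => no
  Position 6: "b" => no
  Position 7: "c" => MATCH
  Position 8: "c" => MATCH
  Position 9: "b" => no
  Position 10: "a" => no
Total occurrences: 3

3


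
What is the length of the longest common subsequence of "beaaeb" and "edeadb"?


LCS of "beaaeb" and "edeadb"
DP table:
           e    d    e    a    d    b
      0    0    0    0    0    0    0
  b   0    0    0    0    0    0    1
  e   0    1    1    1    1    1    1
  a   0    1    1    1    2    2    2
  a   0    1    1    1    2    2    2
  e   0    1    1    2    2    2    2
  b   0    1    1    2    2    2    3
LCS length = dp[6][6] = 3

3


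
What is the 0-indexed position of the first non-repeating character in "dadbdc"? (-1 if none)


Input: dadbdc
Character frequencies:
  'a': 1
  'b': 1
  'c': 1
  'd': 3
Scanning left to right for freq == 1:
  Position 0 ('d'): freq=3, skip
  Position 1 ('a'): unique! => answer = 1

1


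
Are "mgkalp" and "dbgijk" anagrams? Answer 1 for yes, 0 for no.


Strings: "mgkalp", "dbgijk"
Sorted first:  agklmp
Sorted second: bdgijk
Differ at position 0: 'a' vs 'b' => not anagrams

0


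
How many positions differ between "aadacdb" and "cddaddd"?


Comparing "aadacdb" and "cddaddd" position by position:
  Position 0: 'a' vs 'c' => DIFFER
  Position 1: 'a' vs 'd' => DIFFER
  Position 2: 'd' vs 'd' => same
  Position 3: 'a' vs 'a' => same
  Position 4: 'c' vs 'd' => DIFFER
  Position 5: 'd' vs 'd' => same
  Position 6: 'b' vs 'd' => DIFFER
Positions that differ: 4

4


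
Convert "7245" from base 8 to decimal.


Input: "7245" in base 8
Positional expansion:
  Digit '7' (value 7) x 8^3 = 3584
  Digit '2' (value 2) x 8^2 = 128
  Digit '4' (value 4) x 8^1 = 32
  Digit '5' (value 5) x 8^0 = 5
Sum = 3749

3749


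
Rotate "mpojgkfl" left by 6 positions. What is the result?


Input: "mpojgkfl", rotate left by 6
First 6 characters: "mpojgk"
Remaining characters: "fl"
Concatenate remaining + first: "fl" + "mpojgk" = "flmpojgk"

flmpojgk


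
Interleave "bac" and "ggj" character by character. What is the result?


Interleaving "bac" and "ggj":
  Position 0: 'b' from first, 'g' from second => "bg"
  Position 1: 'a' from first, 'g' from second => "ag"
  Position 2: 'c' from first, 'j' from second => "cj"
Result: bgagcj

bgagcj


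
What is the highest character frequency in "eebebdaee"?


Input: eebebdaee
Character counts:
  'a': 1
  'b': 2
  'd': 1
  'e': 5
Maximum frequency: 5

5


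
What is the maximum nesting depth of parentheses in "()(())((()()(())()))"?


Input: "()(())((()()(())()))"
Tracking depth:
  Position 0 '(': depth becomes 1
  Position 1 ')': depth becomes 0
  Position 2 '(': depth becomes 1
  Position 3 '(': depth becomes 2
  Position 4 ')': depth becomes 1
  Position 5 ')': depth becomes 0
  Position 6 '(': depth becomes 1
  Position 7 '(': depth becomes 2
  Position 8 '(': depth becomes 3
  Position 9 ')': depth becomes 2
  Position 10 '(': depth becomes 3
  Position 11 ')': depth becomes 2
  Position 12 '(': depth becomes 3
  Position 13 '(': depth becomes 4
  Position 14 ')': depth becomes 3
  Position 15 ')': depth becomes 2
  Position 16 '(': depth becomes 3
  Position 17 ')': depth becomes 2
  Position 18 ')': depth becomes 1
  Position 19 ')': depth becomes 0
Maximum depth reached: 4

4


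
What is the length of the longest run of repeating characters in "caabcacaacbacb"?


Input: "caabcacaacbacb"
Scanning for longest run:
  Position 1 ('a'): new char, reset run to 1
  Position 2 ('a'): continues run of 'a', length=2
  Position 3 ('b'): new char, reset run to 1
  Position 4 ('c'): new char, reset run to 1
  Position 5 ('a'): new char, reset run to 1
  Position 6 ('c'): new char, reset run to 1
  Position 7 ('a'): new char, reset run to 1
  Position 8 ('a'): continues run of 'a', length=2
  Position 9 ('c'): new char, reset run to 1
  Position 10 ('b'): new char, reset run to 1
  Position 11 ('a'): new char, reset run to 1
  Position 12 ('c'): new char, reset run to 1
  Position 13 ('b'): new char, reset run to 1
Longest run: 'a' with length 2

2


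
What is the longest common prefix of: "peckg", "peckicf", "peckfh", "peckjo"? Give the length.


Words: peckg, peckicf, peckfh, peckjo
  Position 0: all 'p' => match
  Position 1: all 'e' => match
  Position 2: all 'c' => match
  Position 3: all 'k' => match
  Position 4: ('g', 'i', 'f', 'j') => mismatch, stop
LCP = "peck" (length 4)

4


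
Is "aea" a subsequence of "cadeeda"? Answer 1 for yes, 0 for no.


Check if "aea" is a subsequence of "cadeeda"
Greedy scan:
  Position 0 ('c'): no match needed
  Position 1 ('a'): matches sub[0] = 'a'
  Position 2 ('d'): no match needed
  Position 3 ('e'): matches sub[1] = 'e'
  Position 4 ('e'): no match needed
  Position 5 ('d'): no match needed
  Position 6 ('a'): matches sub[2] = 'a'
All 3 characters matched => is a subsequence

1


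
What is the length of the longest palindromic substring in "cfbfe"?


Input: "cfbfe"
Checking substrings for palindromes:
  [1:4] "fbf" (len 3) => palindrome
Longest palindromic substring: "fbf" with length 3

3


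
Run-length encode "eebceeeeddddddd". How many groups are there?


Input: eebceeeeddddddd
Scanning for consecutive runs:
  Group 1: 'e' x 2 (positions 0-1)
  Group 2: 'b' x 1 (positions 2-2)
  Group 3: 'c' x 1 (positions 3-3)
  Group 4: 'e' x 4 (positions 4-7)
  Group 5: 'd' x 7 (positions 8-14)
Total groups: 5

5


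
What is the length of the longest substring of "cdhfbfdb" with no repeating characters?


Input: "cdhfbfdb"
Sliding window (track last position of each char):
  Position 0 ('c'): window [0,0] length 1 -- new best
  Position 1 ('d'): window [0,1] length 2 -- new best
  Position 2 ('h'): window [0,2] length 3 -- new best
  Position 3 ('f'): window [0,3] length 4 -- new best
  Position 4 ('b'): window [0,4] length 5 -- new best
  Position 5 ('f'): repeat (last at 3), move window start to 4
  Position 5 ('f'): window [4,5] length 2
  Position 6 ('d'): window [4,6] length 3
  Position 7 ('b'): repeat (last at 4), move window start to 5
  Position 7 ('b'): window [5,7] length 3
Longest substring with no repeats: "cdhfb" with length 5

5


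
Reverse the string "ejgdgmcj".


Input: ejgdgmcj
Reading characters right to left:
  Position 7: 'j'
  Position 6: 'c'
  Position 5: 'm'
  Position 4: 'g'
  Position 3: 'd'
  Position 2: 'g'
  Position 1: 'j'
  Position 0: 'e'
Reversed: jcmgdgje

jcmgdgje


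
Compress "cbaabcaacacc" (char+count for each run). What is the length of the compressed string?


Input: cbaabcaacacc
Runs:
  'c' x 1 => "c1"
  'b' x 1 => "b1"
  'a' x 2 => "a2"
  'b' x 1 => "b1"
  'c' x 1 => "c1"
  'a' x 2 => "a2"
  'c' x 1 => "c1"
  'a' x 1 => "a1"
  'c' x 2 => "c2"
Compressed: "c1b1a2b1c1a2c1a1c2"
Compressed length: 18

18


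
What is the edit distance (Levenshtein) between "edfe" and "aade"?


Computing edit distance: "edfe" -> "aade"
DP table:
           a    a    d    e
      0    1    2    3    4
  e   1    1    2    3    3
  d   2    2    2    2    3
  f   3    3    3    3    3
  e   4    4    4    4    3
Edit distance = dp[4][4] = 3

3


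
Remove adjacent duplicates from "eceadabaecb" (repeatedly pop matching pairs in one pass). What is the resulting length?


Input: eceadabaecb
Stack-based adjacent duplicate removal:
  Read 'e': push. Stack: e
  Read 'c': push. Stack: ec
  Read 'e': push. Stack: ece
  Read 'a': push. Stack: ecea
  Read 'd': push. Stack: ecead
  Read 'a': push. Stack: eceada
  Read 'b': push. Stack: eceadab
  Read 'a': push. Stack: eceadaba
  Read 'e': push. Stack: eceadabae
  Read 'c': push. Stack: eceadabaec
  Read 'b': push. Stack: eceadabaecb
Final stack: "eceadabaecb" (length 11)

11


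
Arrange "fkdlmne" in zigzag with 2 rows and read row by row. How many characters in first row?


Zigzag "fkdlmne" into 2 rows:
Placing characters:
  'f' => row 0
  'k' => row 1
  'd' => row 0
  'l' => row 1
  'm' => row 0
  'n' => row 1
  'e' => row 0
Rows:
  Row 0: "fdme"
  Row 1: "kln"
First row length: 4

4


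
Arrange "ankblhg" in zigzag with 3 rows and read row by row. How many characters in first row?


Zigzag "ankblhg" into 3 rows:
Placing characters:
  'a' => row 0
  'n' => row 1
  'k' => row 2
  'b' => row 1
  'l' => row 0
  'h' => row 1
  'g' => row 2
Rows:
  Row 0: "al"
  Row 1: "nbh"
  Row 2: "kg"
First row length: 2

2


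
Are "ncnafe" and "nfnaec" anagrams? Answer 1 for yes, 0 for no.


Strings: "ncnafe", "nfnaec"
Sorted first:  acefnn
Sorted second: acefnn
Sorted forms match => anagrams

1


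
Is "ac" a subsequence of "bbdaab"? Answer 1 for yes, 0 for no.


Check if "ac" is a subsequence of "bbdaab"
Greedy scan:
  Position 0 ('b'): no match needed
  Position 1 ('b'): no match needed
  Position 2 ('d'): no match needed
  Position 3 ('a'): matches sub[0] = 'a'
  Position 4 ('a'): no match needed
  Position 5 ('b'): no match needed
Only matched 1/2 characters => not a subsequence

0


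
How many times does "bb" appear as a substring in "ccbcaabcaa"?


Searching for "bb" in "ccbcaabcaa"
Scanning each position:
  Position 0: "cc" => no
  Position 1: "cb" => no
  Position 2: "bc" => no
  Position 3: "ca" => no
  Position 4: "aa" => no
  Position 5: "ab" => no
  Position 6: "bc" => no
  Position 7: "ca" => no
  Position 8: "aa" => no
Total occurrences: 0

0


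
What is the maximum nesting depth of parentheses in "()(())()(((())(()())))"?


Input: "()(())()(((())(()())))"
Tracking depth:
  Position 0 '(': depth becomes 1
  Position 1 ')': depth becomes 0
  Position 2 '(': depth becomes 1
  Position 3 '(': depth becomes 2
  Position 4 ')': depth becomes 1
  Position 5 ')': depth becomes 0
  Position 6 '(': depth becomes 1
  Position 7 ')': depth becomes 0
  Position 8 '(': depth becomes 1
  Position 9 '(': depth becomes 2
  Position 10 '(': depth becomes 3
  Position 11 '(': depth becomes 4
  Position 12 ')': depth becomes 3
  Position 13 ')': depth becomes 2
  Position 14 '(': depth becomes 3
  Position 15 '(': depth becomes 4
  Position 16 ')': depth becomes 3
  Position 17 '(': depth becomes 4
  Position 18 ')': depth becomes 3
  Position 19 ')': depth becomes 2
  Position 20 ')': depth becomes 1
  Position 21 ')': depth becomes 0
Maximum depth reached: 4

4


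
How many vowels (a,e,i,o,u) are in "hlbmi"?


Input: hlbmi
Checking each character:
  'h' at position 0: consonant
  'l' at position 1: consonant
  'b' at position 2: consonant
  'm' at position 3: consonant
  'i' at position 4: vowel (running total: 1)
Total vowels: 1

1


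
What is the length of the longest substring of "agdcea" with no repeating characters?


Input: "agdcea"
Sliding window (track last position of each char):
  Position 0 ('a'): window [0,0] length 1 -- new best
  Position 1 ('g'): window [0,1] length 2 -- new best
  Position 2 ('d'): window [0,2] length 3 -- new best
  Position 3 ('c'): window [0,3] length 4 -- new best
  Position 4 ('e'): window [0,4] length 5 -- new best
  Position 5 ('a'): repeat (last at 0), move window start to 1
  Position 5 ('a'): window [1,5] length 5
Longest substring with no repeats: "agdce" with length 5

5


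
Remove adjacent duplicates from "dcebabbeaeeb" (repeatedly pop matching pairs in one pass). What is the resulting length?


Input: dcebabbeaeeb
Stack-based adjacent duplicate removal:
  Read 'd': push. Stack: d
  Read 'c': push. Stack: dc
  Read 'e': push. Stack: dce
  Read 'b': push. Stack: dceb
  Read 'a': push. Stack: dceba
  Read 'b': push. Stack: dcebab
  Read 'b': matches stack top 'b' => pop. Stack: dceba
  Read 'e': push. Stack: dcebae
  Read 'a': push. Stack: dcebaea
  Read 'e': push. Stack: dcebaeae
  Read 'e': matches stack top 'e' => pop. Stack: dcebaea
  Read 'b': push. Stack: dcebaeab
Final stack: "dcebaeab" (length 8)

8


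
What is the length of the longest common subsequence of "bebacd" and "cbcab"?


LCS of "bebacd" and "cbcab"
DP table:
           c    b    c    a    b
      0    0    0    0    0    0
  b   0    0    1    1    1    1
  e   0    0    1    1    1    1
  b   0    0    1    1    1    2
  a   0    0    1    1    2    2
  c   0    1    1    2    2    2
  d   0    1    1    2    2    2
LCS length = dp[6][5] = 2

2


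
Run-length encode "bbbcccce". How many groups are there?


Input: bbbcccce
Scanning for consecutive runs:
  Group 1: 'b' x 3 (positions 0-2)
  Group 2: 'c' x 4 (positions 3-6)
  Group 3: 'e' x 1 (positions 7-7)
Total groups: 3

3


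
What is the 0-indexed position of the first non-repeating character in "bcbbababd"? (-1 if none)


Input: bcbbababd
Character frequencies:
  'a': 2
  'b': 5
  'c': 1
  'd': 1
Scanning left to right for freq == 1:
  Position 0 ('b'): freq=5, skip
  Position 1 ('c'): unique! => answer = 1

1


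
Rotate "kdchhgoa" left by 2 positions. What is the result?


Input: "kdchhgoa", rotate left by 2
First 2 characters: "kd"
Remaining characters: "chhgoa"
Concatenate remaining + first: "chhgoa" + "kd" = "chhgoakd"

chhgoakd


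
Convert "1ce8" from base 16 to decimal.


Input: "1ce8" in base 16
Positional expansion:
  Digit '1' (value 1) x 16^3 = 4096
  Digit 'c' (value 12) x 16^2 = 3072
  Digit 'e' (value 14) x 16^1 = 224
  Digit '8' (value 8) x 16^0 = 8
Sum = 7400

7400


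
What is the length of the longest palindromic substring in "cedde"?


Input: "cedde"
Checking substrings for palindromes:
  [1:5] "edde" (len 4) => palindrome
  [2:4] "dd" (len 2) => palindrome
Longest palindromic substring: "edde" with length 4

4


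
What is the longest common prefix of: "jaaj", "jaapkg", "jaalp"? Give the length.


Words: jaaj, jaapkg, jaalp
  Position 0: all 'j' => match
  Position 1: all 'a' => match
  Position 2: all 'a' => match
  Position 3: ('j', 'p', 'l') => mismatch, stop
LCP = "jaa" (length 3)

3


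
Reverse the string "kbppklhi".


Input: kbppklhi
Reading characters right to left:
  Position 7: 'i'
  Position 6: 'h'
  Position 5: 'l'
  Position 4: 'k'
  Position 3: 'p'
  Position 2: 'p'
  Position 1: 'b'
  Position 0: 'k'
Reversed: ihlkppbk

ihlkppbk


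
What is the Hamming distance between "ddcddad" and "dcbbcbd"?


Comparing "ddcddad" and "dcbbcbd" position by position:
  Position 0: 'd' vs 'd' => same
  Position 1: 'd' vs 'c' => differ
  Position 2: 'c' vs 'b' => differ
  Position 3: 'd' vs 'b' => differ
  Position 4: 'd' vs 'c' => differ
  Position 5: 'a' vs 'b' => differ
  Position 6: 'd' vs 'd' => same
Total differences (Hamming distance): 5

5


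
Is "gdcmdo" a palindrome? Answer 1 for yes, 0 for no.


Input: gdcmdo
Reversed: odmcdg
  Compare pos 0 ('g') with pos 5 ('o'): MISMATCH
  Compare pos 1 ('d') with pos 4 ('d'): match
  Compare pos 2 ('c') with pos 3 ('m'): MISMATCH
Result: not a palindrome

0


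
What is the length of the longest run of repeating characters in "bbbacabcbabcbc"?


Input: "bbbacabcbabcbc"
Scanning for longest run:
  Position 1 ('b'): continues run of 'b', length=2
  Position 2 ('b'): continues run of 'b', length=3
  Position 3 ('a'): new char, reset run to 1
  Position 4 ('c'): new char, reset run to 1
  Position 5 ('a'): new char, reset run to 1
  Position 6 ('b'): new char, reset run to 1
  Position 7 ('c'): new char, reset run to 1
  Position 8 ('b'): new char, reset run to 1
  Position 9 ('a'): new char, reset run to 1
  Position 10 ('b'): new char, reset run to 1
  Position 11 ('c'): new char, reset run to 1
  Position 12 ('b'): new char, reset run to 1
  Position 13 ('c'): new char, reset run to 1
Longest run: 'b' with length 3

3


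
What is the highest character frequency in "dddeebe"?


Input: dddeebe
Character counts:
  'b': 1
  'd': 3
  'e': 3
Maximum frequency: 3

3


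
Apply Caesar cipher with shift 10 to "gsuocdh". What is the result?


Caesar cipher: shift "gsuocdh" by 10
  'g' (pos 6) + 10 = pos 16 = 'q'
  's' (pos 18) + 10 = pos 2 = 'c'
  'u' (pos 20) + 10 = pos 4 = 'e'
  'o' (pos 14) + 10 = pos 24 = 'y'
  'c' (pos 2) + 10 = pos 12 = 'm'
  'd' (pos 3) + 10 = pos 13 = 'n'
  'h' (pos 7) + 10 = pos 17 = 'r'
Result: qceymnr

qceymnr


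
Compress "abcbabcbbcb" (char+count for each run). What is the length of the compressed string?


Input: abcbabcbbcb
Runs:
  'a' x 1 => "a1"
  'b' x 1 => "b1"
  'c' x 1 => "c1"
  'b' x 1 => "b1"
  'a' x 1 => "a1"
  'b' x 1 => "b1"
  'c' x 1 => "c1"
  'b' x 2 => "b2"
  'c' x 1 => "c1"
  'b' x 1 => "b1"
Compressed: "a1b1c1b1a1b1c1b2c1b1"
Compressed length: 20

20


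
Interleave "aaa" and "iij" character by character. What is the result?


Interleaving "aaa" and "iij":
  Position 0: 'a' from first, 'i' from second => "ai"
  Position 1: 'a' from first, 'i' from second => "ai"
  Position 2: 'a' from first, 'j' from second => "aj"
Result: aiaiaj

aiaiaj


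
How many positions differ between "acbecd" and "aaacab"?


Comparing "acbecd" and "aaacab" position by position:
  Position 0: 'a' vs 'a' => same
  Position 1: 'c' vs 'a' => DIFFER
  Position 2: 'b' vs 'a' => DIFFER
  Position 3: 'e' vs 'c' => DIFFER
  Position 4: 'c' vs 'a' => DIFFER
  Position 5: 'd' vs 'b' => DIFFER
Positions that differ: 5

5


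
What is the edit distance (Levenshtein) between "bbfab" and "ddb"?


Computing edit distance: "bbfab" -> "ddb"
DP table:
           d    d    b
      0    1    2    3
  b   1    1    2    2
  b   2    2    2    2
  f   3    3    3    3
  a   4    4    4    4
  b   5    5    5    4
Edit distance = dp[5][3] = 4

4


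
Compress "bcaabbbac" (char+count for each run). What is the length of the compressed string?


Input: bcaabbbac
Runs:
  'b' x 1 => "b1"
  'c' x 1 => "c1"
  'a' x 2 => "a2"
  'b' x 3 => "b3"
  'a' x 1 => "a1"
  'c' x 1 => "c1"
Compressed: "b1c1a2b3a1c1"
Compressed length: 12

12


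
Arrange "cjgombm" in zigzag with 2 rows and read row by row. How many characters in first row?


Zigzag "cjgombm" into 2 rows:
Placing characters:
  'c' => row 0
  'j' => row 1
  'g' => row 0
  'o' => row 1
  'm' => row 0
  'b' => row 1
  'm' => row 0
Rows:
  Row 0: "cgmm"
  Row 1: "job"
First row length: 4

4


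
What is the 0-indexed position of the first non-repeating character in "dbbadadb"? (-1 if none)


Input: dbbadadb
Character frequencies:
  'a': 2
  'b': 3
  'd': 3
Scanning left to right for freq == 1:
  Position 0 ('d'): freq=3, skip
  Position 1 ('b'): freq=3, skip
  Position 2 ('b'): freq=3, skip
  Position 3 ('a'): freq=2, skip
  Position 4 ('d'): freq=3, skip
  Position 5 ('a'): freq=2, skip
  Position 6 ('d'): freq=3, skip
  Position 7 ('b'): freq=3, skip
  No unique character found => answer = -1

-1


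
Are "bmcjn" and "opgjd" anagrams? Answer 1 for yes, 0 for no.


Strings: "bmcjn", "opgjd"
Sorted first:  bcjmn
Sorted second: dgjop
Differ at position 0: 'b' vs 'd' => not anagrams

0


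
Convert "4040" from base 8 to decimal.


Input: "4040" in base 8
Positional expansion:
  Digit '4' (value 4) x 8^3 = 2048
  Digit '0' (value 0) x 8^2 = 0
  Digit '4' (value 4) x 8^1 = 32
  Digit '0' (value 0) x 8^0 = 0
Sum = 2080

2080


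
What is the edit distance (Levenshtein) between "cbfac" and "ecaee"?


Computing edit distance: "cbfac" -> "ecaee"
DP table:
           e    c    a    e    e
      0    1    2    3    4    5
  c   1    1    1    2    3    4
  b   2    2    2    2    3    4
  f   3    3    3    3    3    4
  a   4    4    4    3    4    4
  c   5    5    4    4    4    5
Edit distance = dp[5][5] = 5

5


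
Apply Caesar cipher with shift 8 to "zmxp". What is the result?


Caesar cipher: shift "zmxp" by 8
  'z' (pos 25) + 8 = pos 7 = 'h'
  'm' (pos 12) + 8 = pos 20 = 'u'
  'x' (pos 23) + 8 = pos 5 = 'f'
  'p' (pos 15) + 8 = pos 23 = 'x'
Result: hufx

hufx


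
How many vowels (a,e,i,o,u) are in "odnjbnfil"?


Input: odnjbnfil
Checking each character:
  'o' at position 0: vowel (running total: 1)
  'd' at position 1: consonant
  'n' at position 2: consonant
  'j' at position 3: consonant
  'b' at position 4: consonant
  'n' at position 5: consonant
  'f' at position 6: consonant
  'i' at position 7: vowel (running total: 2)
  'l' at position 8: consonant
Total vowels: 2

2


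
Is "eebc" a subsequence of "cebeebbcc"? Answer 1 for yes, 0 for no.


Check if "eebc" is a subsequence of "cebeebbcc"
Greedy scan:
  Position 0 ('c'): no match needed
  Position 1 ('e'): matches sub[0] = 'e'
  Position 2 ('b'): no match needed
  Position 3 ('e'): matches sub[1] = 'e'
  Position 4 ('e'): no match needed
  Position 5 ('b'): matches sub[2] = 'b'
  Position 6 ('b'): no match needed
  Position 7 ('c'): matches sub[3] = 'c'
  Position 8 ('c'): no match needed
All 4 characters matched => is a subsequence

1


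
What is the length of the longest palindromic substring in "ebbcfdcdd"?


Input: "ebbcfdcdd"
Checking substrings for palindromes:
  [5:8] "dcd" (len 3) => palindrome
  [1:3] "bb" (len 2) => palindrome
  [7:9] "dd" (len 2) => palindrome
Longest palindromic substring: "dcd" with length 3

3


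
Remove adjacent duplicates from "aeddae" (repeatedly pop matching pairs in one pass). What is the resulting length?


Input: aeddae
Stack-based adjacent duplicate removal:
  Read 'a': push. Stack: a
  Read 'e': push. Stack: ae
  Read 'd': push. Stack: aed
  Read 'd': matches stack top 'd' => pop. Stack: ae
  Read 'a': push. Stack: aea
  Read 'e': push. Stack: aeae
Final stack: "aeae" (length 4)

4


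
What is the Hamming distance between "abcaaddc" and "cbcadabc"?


Comparing "abcaaddc" and "cbcadabc" position by position:
  Position 0: 'a' vs 'c' => differ
  Position 1: 'b' vs 'b' => same
  Position 2: 'c' vs 'c' => same
  Position 3: 'a' vs 'a' => same
  Position 4: 'a' vs 'd' => differ
  Position 5: 'd' vs 'a' => differ
  Position 6: 'd' vs 'b' => differ
  Position 7: 'c' vs 'c' => same
Total differences (Hamming distance): 4

4


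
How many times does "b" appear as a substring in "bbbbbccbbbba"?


Searching for "b" in "bbbbbccbbbba"
Scanning each position:
  Position 0: "b" => MATCH
  Position 1: "b" => MATCH
  Position 2: "b" => MATCH
  Position 3: "b" => MATCH
  Position 4: "b" => MATCH
  Position 5: "c" => no
  Position 6: "c" => no
  Position 7: "b" => MATCH
  Position 8: "b" => MATCH
  Position 9: "b" => MATCH
  Position 10: "b" => MATCH
  Position 11: "a" => no
Total occurrences: 9

9


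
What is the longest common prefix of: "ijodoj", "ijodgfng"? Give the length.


Words: ijodoj, ijodgfng
  Position 0: all 'i' => match
  Position 1: all 'j' => match
  Position 2: all 'o' => match
  Position 3: all 'd' => match
  Position 4: ('o', 'g') => mismatch, stop
LCP = "ijod" (length 4)

4


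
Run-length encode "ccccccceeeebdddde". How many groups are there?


Input: ccccccceeeebdddde
Scanning for consecutive runs:
  Group 1: 'c' x 7 (positions 0-6)
  Group 2: 'e' x 4 (positions 7-10)
  Group 3: 'b' x 1 (positions 11-11)
  Group 4: 'd' x 4 (positions 12-15)
  Group 5: 'e' x 1 (positions 16-16)
Total groups: 5

5


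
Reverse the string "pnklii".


Input: pnklii
Reading characters right to left:
  Position 5: 'i'
  Position 4: 'i'
  Position 3: 'l'
  Position 2: 'k'
  Position 1: 'n'
  Position 0: 'p'
Reversed: iilknp

iilknp


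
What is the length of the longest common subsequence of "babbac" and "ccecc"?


LCS of "babbac" and "ccecc"
DP table:
           c    c    e    c    c
      0    0    0    0    0    0
  b   0    0    0    0    0    0
  a   0    0    0    0    0    0
  b   0    0    0    0    0    0
  b   0    0    0    0    0    0
  a   0    0    0    0    0    0
  c   0    1    1    1    1    1
LCS length = dp[6][5] = 1

1


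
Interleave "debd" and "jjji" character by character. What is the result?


Interleaving "debd" and "jjji":
  Position 0: 'd' from first, 'j' from second => "dj"
  Position 1: 'e' from first, 'j' from second => "ej"
  Position 2: 'b' from first, 'j' from second => "bj"
  Position 3: 'd' from first, 'i' from second => "di"
Result: djejbjdi

djejbjdi


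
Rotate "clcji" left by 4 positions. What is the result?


Input: "clcji", rotate left by 4
First 4 characters: "clcj"
Remaining characters: "i"
Concatenate remaining + first: "i" + "clcj" = "iclcj"

iclcj


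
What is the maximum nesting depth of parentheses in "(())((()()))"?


Input: "(())((()()))"
Tracking depth:
  Position 0 '(': depth becomes 1
  Position 1 '(': depth becomes 2
  Position 2 ')': depth becomes 1
  Position 3 ')': depth becomes 0
  Position 4 '(': depth becomes 1
  Position 5 '(': depth becomes 2
  Position 6 '(': depth becomes 3
  Position 7 ')': depth becomes 2
  Position 8 '(': depth becomes 3
  Position 9 ')': depth becomes 2
  Position 10 ')': depth becomes 1
  Position 11 ')': depth becomes 0
Maximum depth reached: 3

3


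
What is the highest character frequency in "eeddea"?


Input: eeddea
Character counts:
  'a': 1
  'd': 2
  'e': 3
Maximum frequency: 3

3
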